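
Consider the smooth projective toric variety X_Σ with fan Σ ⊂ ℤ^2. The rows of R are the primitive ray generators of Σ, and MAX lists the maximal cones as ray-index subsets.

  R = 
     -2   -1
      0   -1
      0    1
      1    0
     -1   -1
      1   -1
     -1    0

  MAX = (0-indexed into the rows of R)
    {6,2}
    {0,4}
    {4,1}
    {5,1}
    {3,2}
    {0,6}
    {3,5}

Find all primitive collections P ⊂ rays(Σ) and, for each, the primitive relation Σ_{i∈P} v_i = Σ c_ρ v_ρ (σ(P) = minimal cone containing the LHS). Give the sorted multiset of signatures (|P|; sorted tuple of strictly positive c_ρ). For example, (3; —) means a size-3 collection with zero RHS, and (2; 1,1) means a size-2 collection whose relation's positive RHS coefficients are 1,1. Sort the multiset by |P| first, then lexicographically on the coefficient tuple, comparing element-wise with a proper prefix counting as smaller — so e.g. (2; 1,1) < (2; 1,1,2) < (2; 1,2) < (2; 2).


Minimal non-faces — 14 found among 7 rays, 7 max cones:

  {1,2}:  v_{1} + v_{2} = 0  →  sig = (2; —)
  {3,6}:  v_{3} + v_{6} = 0  →  sig = (2; —)
  {0,3}:  v_{0} + v_{3} = v_{4}  →  sig = (2; 1)
  {1,3}:  v_{1} + v_{3} = v_{5}  →  sig = (2; 1)
  {1,6}:  v_{1} + v_{6} = v_{4}  →  sig = (2; 1)
  {2,4}:  v_{2} + v_{4} = v_{6}  →  sig = (2; 1)
  {2,5}:  v_{2} + v_{5} = v_{3}  →  sig = (2; 1)
  {3,4}:  v_{3} + v_{4} = v_{1}  →  sig = (2; 1)
  {4,6}:  v_{4} + v_{6} = v_{0}  →  sig = (2; 1)
  {5,6}:  v_{5} + v_{6} = v_{1}  →  sig = (2; 1)
  {0,5}:  v_{0} + v_{5} = v_{1} + v_{4}  →  sig = (2; 1,1)
  {0,1}:  v_{0} + v_{1} = 2·v_{4}  →  sig = (2; 2)
  {0,2}:  v_{0} + v_{2} = 2·v_{6}  →  sig = (2; 2)
  {4,5}:  v_{4} + v_{5} = 2·v_{1}  →  sig = (2; 2)

Hence PRS(X_Σ) =
[(2; —), (2; —), (2; 1), (2; 1), (2; 1), (2; 1), (2; 1), (2; 1), (2; 1), (2; 1), (2; 1,1), (2; 2), (2; 2), (2; 2)]


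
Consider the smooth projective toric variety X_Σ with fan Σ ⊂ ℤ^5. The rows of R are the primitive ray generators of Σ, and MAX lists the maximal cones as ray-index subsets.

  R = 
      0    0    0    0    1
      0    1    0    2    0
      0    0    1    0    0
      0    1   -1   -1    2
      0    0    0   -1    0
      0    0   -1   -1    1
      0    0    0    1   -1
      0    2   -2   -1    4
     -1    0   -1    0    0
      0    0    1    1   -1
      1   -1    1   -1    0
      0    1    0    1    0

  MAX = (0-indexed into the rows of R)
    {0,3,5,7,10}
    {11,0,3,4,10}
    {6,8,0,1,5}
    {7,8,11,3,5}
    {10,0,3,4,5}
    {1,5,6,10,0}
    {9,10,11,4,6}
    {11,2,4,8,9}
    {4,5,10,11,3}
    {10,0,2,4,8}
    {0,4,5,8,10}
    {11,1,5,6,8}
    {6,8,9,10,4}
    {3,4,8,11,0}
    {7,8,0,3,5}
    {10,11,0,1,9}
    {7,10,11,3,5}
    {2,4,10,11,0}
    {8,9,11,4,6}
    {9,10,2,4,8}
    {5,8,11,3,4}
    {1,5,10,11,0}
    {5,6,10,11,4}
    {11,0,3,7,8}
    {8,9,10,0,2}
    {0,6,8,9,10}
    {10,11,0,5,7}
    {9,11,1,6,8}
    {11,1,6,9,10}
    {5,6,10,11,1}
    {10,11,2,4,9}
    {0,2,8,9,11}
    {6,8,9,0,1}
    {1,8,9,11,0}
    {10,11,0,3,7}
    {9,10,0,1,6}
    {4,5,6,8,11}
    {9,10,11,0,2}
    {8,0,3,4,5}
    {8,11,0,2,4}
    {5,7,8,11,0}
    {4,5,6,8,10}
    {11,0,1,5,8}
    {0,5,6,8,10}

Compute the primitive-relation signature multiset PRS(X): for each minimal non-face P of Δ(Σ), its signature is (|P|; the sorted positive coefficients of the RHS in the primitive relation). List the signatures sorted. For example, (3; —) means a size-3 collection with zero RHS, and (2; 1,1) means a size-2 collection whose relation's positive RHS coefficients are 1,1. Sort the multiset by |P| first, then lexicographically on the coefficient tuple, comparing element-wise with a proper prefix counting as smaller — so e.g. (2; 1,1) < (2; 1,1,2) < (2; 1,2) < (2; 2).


Primitive collections (23):

  P = {5,9}:  v_{5} + v_{9} = 0 — sig = (2; —)
  P = {1,4}:  v_{1} + v_{4} = v_{11} — sig = (2; 1)
  P = {2,6}:  v_{2} + v_{6} = v_{9} — sig = (2; 1)
  P = {2,5}:  v_{2} + v_{5} = v_{0} + v_{4} — sig = (2; 1,1)
  P = {3,6}:  v_{3} + v_{6} = v_{5} + v_{11} — sig = (2; 1,1)
  P = {1,2}:  v_{1} + v_{2} = v_{0} + v_{9} + v_{11} — sig = (2; 1,1,1)
  P = {3,9}:  v_{3} + v_{9} = v_{0} + v_{4} + v_{11} — sig = (2; 1,1,1)
  P = {7,9}:  v_{7} + v_{9} = v_{0} + v_{3} + v_{11} — sig = (2; 1,1,1)
  P = {2,7}:  v_{2} + v_{7} = 2·v_{0} + v_{3} + v_{4} + v_{11} — sig = (2; 1,1,1,2)
  P = {1,3}:  v_{1} + v_{3} = v_{0} + v_{5} + 2·v_{11} — sig = (2; 1,1,2)
  P = {2,3}:  v_{2} + v_{3} = 2·v_{0} + 2·v_{4} + v_{11} — sig = (2; 1,2,2)
  P = {6,7}:  v_{6} + v_{7} = v_{0} + 2·v_{5} + 2·v_{11} — sig = (2; 1,2,2)
  P = {4,7}:  v_{4} + v_{7} = 2·v_{3} — sig = (2; 2)
  P = {1,7}:  v_{1} + v_{7} = 2·v_{0} + 2·v_{5} + 3·v_{11} — sig = (2; 2,2,3)
  P = {0,4,6}:  v_{0} + v_{4} + v_{6} = 0 — sig = (3; —)
  P = {8,10,11}:  v_{8} + v_{10} + v_{11} = 0 — sig = (3; —)
  P = {0,4,9}:  v_{0} + v_{4} + v_{9} = v_{2} — sig = (3; 1)
  P = {0,6,11}:  v_{0} + v_{6} + v_{11} = v_{1} — sig = (3; 1)
  P = {1,8,10}:  v_{1} + v_{8} + v_{10} = v_{0} + v_{6} — sig = (3; 1,1)
  P = {3,8,10}:  v_{3} + v_{8} + v_{10} = v_{0} + v_{4} + v_{5} — sig = (3; 1,1,1)
  P = {7,8,10}:  v_{7} + v_{8} + v_{10} = v_{0} + v_{3} + v_{5} — sig = (3; 1,1,1)
  P = {0,3,5,11}:  v_{0} + v_{3} + v_{5} + v_{11} = v_{7} — sig = (4; 1)
  P = {0,4,5,11}:  v_{0} + v_{4} + v_{5} + v_{11} = v_{3} — sig = (4; 1)

Sorted signature multiset PRS(X):
    (2; —)
    (2; 1)
    (2; 1)
    (2; 1,1)
    (2; 1,1)
    (2; 1,1,1)
    (2; 1,1,1)
    (2; 1,1,1)
    (2; 1,1,1,2)
    (2; 1,1,2)
    (2; 1,2,2)
    (2; 1,2,2)
    (2; 2)
    (2; 2,2,3)
    (3; —)
    (3; —)
    (3; 1)
    (3; 1)
    (3; 1,1)
    (3; 1,1,1)
    (3; 1,1,1)
    (4; 1)
    (4; 1)


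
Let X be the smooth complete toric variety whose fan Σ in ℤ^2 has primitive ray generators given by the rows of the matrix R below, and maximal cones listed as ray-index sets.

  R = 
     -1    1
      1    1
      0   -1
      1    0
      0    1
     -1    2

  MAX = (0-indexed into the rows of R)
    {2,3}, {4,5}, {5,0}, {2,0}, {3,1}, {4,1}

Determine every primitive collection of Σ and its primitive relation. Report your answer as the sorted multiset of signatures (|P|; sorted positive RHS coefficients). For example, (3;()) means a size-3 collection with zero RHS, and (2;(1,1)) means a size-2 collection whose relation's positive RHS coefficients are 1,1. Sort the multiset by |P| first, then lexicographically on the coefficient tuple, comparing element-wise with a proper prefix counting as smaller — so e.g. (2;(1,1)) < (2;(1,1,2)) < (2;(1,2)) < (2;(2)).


Δ(Σ) — 6 vertices, 9 min non-faces:

  P={2,4}:  v_{2} + v_{4} = 0  ⇒ sig = (2;())
  P={0,3}:  v_{0} + v_{3} = v_{4}  ⇒ sig = (2;(1))
  P={0,4}:  v_{0} + v_{4} = v_{5}  ⇒ sig = (2;(1))
  P={1,2}:  v_{1} + v_{2} = v_{3}  ⇒ sig = (2;(1))
  P={2,5}:  v_{2} + v_{5} = v_{0}  ⇒ sig = (2;(1))
  P={3,4}:  v_{3} + v_{4} = v_{1}  ⇒ sig = (2;(1))
  P={0,1}:  v_{0} + v_{1} = 2·v_{4}  ⇒ sig = (2;(2))
  P={3,5}:  v_{3} + v_{5} = 2·v_{4}  ⇒ sig = (2;(2))
  P={1,5}:  v_{1} + v_{5} = 3·v_{4}  ⇒ sig = (2;(3))

Signatures (|P|; sorted positive RHS coefficients), sorted:
{ (2;()),  (2;(1)) ×5,  (2;(2)) ×2,  (2;(3)) }


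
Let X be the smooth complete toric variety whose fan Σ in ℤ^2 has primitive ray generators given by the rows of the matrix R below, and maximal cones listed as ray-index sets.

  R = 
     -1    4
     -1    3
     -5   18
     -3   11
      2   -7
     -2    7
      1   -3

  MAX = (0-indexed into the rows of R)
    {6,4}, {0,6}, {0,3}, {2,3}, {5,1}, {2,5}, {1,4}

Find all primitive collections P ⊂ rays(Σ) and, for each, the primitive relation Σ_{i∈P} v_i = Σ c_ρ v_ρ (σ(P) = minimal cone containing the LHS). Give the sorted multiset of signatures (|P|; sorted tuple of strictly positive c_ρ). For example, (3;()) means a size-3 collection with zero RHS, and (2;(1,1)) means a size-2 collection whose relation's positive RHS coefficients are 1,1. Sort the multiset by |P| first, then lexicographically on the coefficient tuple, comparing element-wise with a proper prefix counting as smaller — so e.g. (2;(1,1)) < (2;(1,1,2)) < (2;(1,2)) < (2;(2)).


Δ(Σ) — 7 vertices, 14 min non-faces:

  • {1,6}:  v_{1} + v_{6} = 0  ⟹  sig = (2;())
  • {4,5}:  v_{4} + v_{5} = 0  ⟹  sig = (2;())
  • {0,1}:  v_{0} + v_{1} = v_{5}  ⟹  sig = (2;(1))
  • {0,4}:  v_{0} + v_{4} = v_{6}  ⟹  sig = (2;(1))
  • {0,5}:  v_{0} + v_{5} = v_{3}  ⟹  sig = (2;(1))
  • {2,4}:  v_{2} + v_{4} = v_{3}  ⟹  sig = (2;(1))
  • {3,4}:  v_{3} + v_{4} = v_{0}  ⟹  sig = (2;(1))
  • {3,5}:  v_{3} + v_{5} = v_{2}  ⟹  sig = (2;(1))
  • {5,6}:  v_{5} + v_{6} = v_{0}  ⟹  sig = (2;(1))
  • {2,6}:  v_{2} + v_{6} = v_{0} + v_{3}  ⟹  sig = (2;(1,1))
  • {0,2}:  v_{0} + v_{2} = 2·v_{3}  ⟹  sig = (2;(2))
  • {1,3}:  v_{1} + v_{3} = 2·v_{5}  ⟹  sig = (2;(2))
  • {3,6}:  v_{3} + v_{6} = 2·v_{0}  ⟹  sig = (2;(2))
  • {1,2}:  v_{1} + v_{2} = 3·v_{5}  ⟹  sig = (2;(3))

Signatures (|P|; sorted positive RHS coefficients), sorted:
{ (2;()) ×2,  (2;(1)) ×7,  (2;(1,1)),  (2;(2)) ×3,  (2;(3)) }


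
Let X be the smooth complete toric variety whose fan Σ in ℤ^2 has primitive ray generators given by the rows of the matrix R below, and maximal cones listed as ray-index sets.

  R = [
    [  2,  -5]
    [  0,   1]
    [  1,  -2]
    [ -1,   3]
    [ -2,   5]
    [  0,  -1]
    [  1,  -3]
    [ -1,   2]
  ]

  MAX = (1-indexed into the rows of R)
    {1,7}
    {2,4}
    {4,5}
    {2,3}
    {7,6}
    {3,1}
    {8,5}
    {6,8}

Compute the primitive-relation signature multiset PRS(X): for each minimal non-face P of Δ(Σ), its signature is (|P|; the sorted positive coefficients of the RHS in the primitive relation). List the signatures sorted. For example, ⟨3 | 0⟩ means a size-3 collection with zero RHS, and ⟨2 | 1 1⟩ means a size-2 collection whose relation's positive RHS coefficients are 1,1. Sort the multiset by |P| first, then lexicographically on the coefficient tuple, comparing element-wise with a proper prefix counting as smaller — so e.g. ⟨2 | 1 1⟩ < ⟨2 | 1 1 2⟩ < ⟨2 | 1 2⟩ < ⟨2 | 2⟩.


Δ(Σ) — 8 vertices, 20 min non-faces:

  {1,5}:  v_{1} + v_{5} = 0  ⇒ sig = ⟨2 | 0⟩
  {2,6}:  v_{2} + v_{6} = 0  ⇒ sig = ⟨2 | 0⟩
  {3,8}:  v_{3} + v_{8} = 0  ⇒ sig = ⟨2 | 0⟩
  {4,7}:  v_{4} + v_{7} = 0  ⇒ sig = ⟨2 | 0⟩
  {1,4}:  v_{1} + v_{4} = v_{3}  ⇒ sig = ⟨2 | 1⟩
  {1,8}:  v_{1} + v_{8} = v_{7}  ⇒ sig = ⟨2 | 1⟩
  {2,7}:  v_{2} + v_{7} = v_{3}  ⇒ sig = ⟨2 | 1⟩
  {2,8}:  v_{2} + v_{8} = v_{4}  ⇒ sig = ⟨2 | 1⟩
  {3,4}:  v_{3} + v_{4} = v_{2}  ⇒ sig = ⟨2 | 1⟩
  {3,5}:  v_{3} + v_{5} = v_{4}  ⇒ sig = ⟨2 | 1⟩
  {3,6}:  v_{3} + v_{6} = v_{7}  ⇒ sig = ⟨2 | 1⟩
  {3,7}:  v_{3} + v_{7} = v_{1}  ⇒ sig = ⟨2 | 1⟩
  {4,6}:  v_{4} + v_{6} = v_{8}  ⇒ sig = ⟨2 | 1⟩
  {4,8}:  v_{4} + v_{8} = v_{5}  ⇒ sig = ⟨2 | 1⟩
  {5,7}:  v_{5} + v_{7} = v_{8}  ⇒ sig = ⟨2 | 1⟩
  {7,8}:  v_{7} + v_{8} = v_{6}  ⇒ sig = ⟨2 | 1⟩
  {1,2}:  v_{1} + v_{2} = 2·v_{3}  ⇒ sig = ⟨2 | 2⟩
  {1,6}:  v_{1} + v_{6} = 2·v_{7}  ⇒ sig = ⟨2 | 2⟩
  {2,5}:  v_{2} + v_{5} = 2·v_{4}  ⇒ sig = ⟨2 | 2⟩
  {5,6}:  v_{5} + v_{6} = 2·v_{8}  ⇒ sig = ⟨2 | 2⟩

Signatures (|P|; sorted positive RHS coefficients), sorted:
    |P|=2: 20 collections, coeffs (), (), (), (), (1), (1), (1), (1), (1), (1), (1), (1), (1), (1), (1), (1), (2), (2), (2), (2)


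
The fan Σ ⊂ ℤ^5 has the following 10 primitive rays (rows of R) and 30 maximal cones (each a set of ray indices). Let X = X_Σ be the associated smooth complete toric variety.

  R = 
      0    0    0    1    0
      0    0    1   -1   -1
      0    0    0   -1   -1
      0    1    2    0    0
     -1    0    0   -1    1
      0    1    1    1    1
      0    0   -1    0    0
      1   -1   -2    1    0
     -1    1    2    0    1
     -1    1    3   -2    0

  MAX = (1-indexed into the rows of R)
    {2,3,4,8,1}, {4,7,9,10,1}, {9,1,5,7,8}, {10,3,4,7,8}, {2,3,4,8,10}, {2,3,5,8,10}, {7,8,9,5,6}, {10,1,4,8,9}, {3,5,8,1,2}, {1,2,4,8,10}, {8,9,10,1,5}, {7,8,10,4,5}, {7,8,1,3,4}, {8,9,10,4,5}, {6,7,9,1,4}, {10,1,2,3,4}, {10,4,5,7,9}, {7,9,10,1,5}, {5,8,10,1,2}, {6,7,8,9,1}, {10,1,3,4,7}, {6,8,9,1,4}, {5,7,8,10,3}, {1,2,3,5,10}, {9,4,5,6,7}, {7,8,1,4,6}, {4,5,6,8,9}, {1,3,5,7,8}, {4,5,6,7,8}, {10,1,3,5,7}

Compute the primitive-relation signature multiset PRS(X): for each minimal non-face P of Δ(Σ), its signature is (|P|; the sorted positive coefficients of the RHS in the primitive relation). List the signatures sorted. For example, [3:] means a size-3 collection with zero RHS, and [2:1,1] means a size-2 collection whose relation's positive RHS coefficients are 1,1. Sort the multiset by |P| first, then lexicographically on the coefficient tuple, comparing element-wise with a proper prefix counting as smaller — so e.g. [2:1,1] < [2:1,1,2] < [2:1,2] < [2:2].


Minimal non-faces — 14 found among 10 rays, 30 max cones:

  P = {2,6}:  v_{2} + v_{6} = v_{4}  →  sig = [2:1]
  P = {2,7}:  v_{2} + v_{7} = v_{3}  →  sig = [2:1]
  P = {2,9}:  v_{2} + v_{9} = v_{1} + v_{10}  →  sig = [2:1,1]
  P = {3,6}:  v_{3} + v_{6} = v_{4} + v_{7}  →  sig = [2:1,1]
  P = {3,9}:  v_{3} + v_{9} = v_{1} + v_{7} + v_{10}  →  sig = [2:1,1,1]
  P = {6,10}:  v_{6} + v_{10} = 2·v_{4} + v_{5}  →  sig = [2:1,2]
  P = {1,4,5}:  v_{1} + v_{4} + v_{5} = v_{9}  →  sig = [3:1]
  P = {2,4,5}:  v_{2} + v_{4} + v_{5} = v_{10}  →  sig = [3:1]
  P = {3,4,5}:  v_{3} + v_{4} + v_{5} = v_{7} + v_{10}  →  sig = [3:1,1]
  P = {1,5,6}:  v_{1} + v_{5} + v_{6} = v_{7} + v_{8} + 2·v_{9}  →  sig = [3:1,1,2]
  P = {1,7,8,10}:  v_{1} + v_{7} + v_{8} + v_{10} = 0  →  sig = [4:]
  P = {1,3,8,10}:  v_{1} + v_{3} + v_{8} + v_{10} = v_{2}  →  sig = [4:1]
  P = {4,7,8,9}:  v_{4} + v_{7} + v_{8} + v_{9} = v_{6}  →  sig = [4:1]
  P = {7,8,9,10}:  v_{7} + v_{8} + v_{9} + v_{10} = v_{4} + v_{5}  →  sig = [4:1,1]

Signatures (|P|; sorted positive RHS coefficients), sorted:
    [2:1]
    [2:1]
    [2:1,1]
    [2:1,1]
    [2:1,1,1]
    [2:1,2]
    [3:1]
    [3:1]
    [3:1,1]
    [3:1,1,2]
    [4:]
    [4:1]
    [4:1]
    [4:1,1]


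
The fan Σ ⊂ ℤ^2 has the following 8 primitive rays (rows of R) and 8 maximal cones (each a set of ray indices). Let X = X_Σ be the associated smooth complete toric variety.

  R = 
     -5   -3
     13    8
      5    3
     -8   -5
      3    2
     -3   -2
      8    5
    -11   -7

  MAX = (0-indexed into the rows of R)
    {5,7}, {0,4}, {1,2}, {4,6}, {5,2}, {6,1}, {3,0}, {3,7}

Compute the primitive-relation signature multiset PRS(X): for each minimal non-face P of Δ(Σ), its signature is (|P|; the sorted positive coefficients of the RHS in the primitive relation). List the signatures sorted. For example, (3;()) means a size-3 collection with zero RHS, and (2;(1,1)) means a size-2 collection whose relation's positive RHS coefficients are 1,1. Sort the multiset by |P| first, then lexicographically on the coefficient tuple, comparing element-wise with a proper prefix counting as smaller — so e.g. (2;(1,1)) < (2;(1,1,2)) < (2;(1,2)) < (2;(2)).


Minimal non-faces — 20 found among 8 rays, 8 max cones:

  P={0,2}:  v_{0} + v_{2} = 0  →  sig = (2;())
  P={3,6}:  v_{3} + v_{6} = 0  →  sig = (2;())
  P={4,5}:  v_{4} + v_{5} = 0  →  sig = (2;())
  P={0,1}:  v_{0} + v_{1} = v_{6}  →  sig = (2;(1))
  P={0,5}:  v_{0} + v_{5} = v_{3}  →  sig = (2;(1))
  P={0,6}:  v_{0} + v_{6} = v_{4}  →  sig = (2;(1))
  P={1,3}:  v_{1} + v_{3} = v_{2}  →  sig = (2;(1))
  P={2,3}:  v_{2} + v_{3} = v_{5}  →  sig = (2;(1))
  P={2,4}:  v_{2} + v_{4} = v_{6}  →  sig = (2;(1))
  P={2,6}:  v_{2} + v_{6} = v_{1}  →  sig = (2;(1))
  P={3,4}:  v_{3} + v_{4} = v_{0}  →  sig = (2;(1))
  P={3,5}:  v_{3} + v_{5} = v_{7}  →  sig = (2;(1))
  P={4,7}:  v_{4} + v_{7} = v_{3}  →  sig = (2;(1))
  P={5,6}:  v_{5} + v_{6} = v_{2}  →  sig = (2;(1))
  P={6,7}:  v_{6} + v_{7} = v_{5}  →  sig = (2;(1))
  P={1,7}:  v_{1} + v_{7} = v_{2} + v_{5}  →  sig = (2;(1,1))
  P={0,7}:  v_{0} + v_{7} = 2·v_{3}  →  sig = (2;(2))
  P={1,4}:  v_{1} + v_{4} = 2·v_{6}  →  sig = (2;(2))
  P={1,5}:  v_{1} + v_{5} = 2·v_{2}  →  sig = (2;(2))
  P={2,7}:  v_{2} + v_{7} = 2·v_{5}  →  sig = (2;(2))

so the primitive-relation signature multiset is
    |P|=2: 20 collections, coeffs (), (), (), (1), (1), (1), (1), (1), (1), (1), (1), (1), (1), (1), (1), (1,1), (2), (2), (2), (2)


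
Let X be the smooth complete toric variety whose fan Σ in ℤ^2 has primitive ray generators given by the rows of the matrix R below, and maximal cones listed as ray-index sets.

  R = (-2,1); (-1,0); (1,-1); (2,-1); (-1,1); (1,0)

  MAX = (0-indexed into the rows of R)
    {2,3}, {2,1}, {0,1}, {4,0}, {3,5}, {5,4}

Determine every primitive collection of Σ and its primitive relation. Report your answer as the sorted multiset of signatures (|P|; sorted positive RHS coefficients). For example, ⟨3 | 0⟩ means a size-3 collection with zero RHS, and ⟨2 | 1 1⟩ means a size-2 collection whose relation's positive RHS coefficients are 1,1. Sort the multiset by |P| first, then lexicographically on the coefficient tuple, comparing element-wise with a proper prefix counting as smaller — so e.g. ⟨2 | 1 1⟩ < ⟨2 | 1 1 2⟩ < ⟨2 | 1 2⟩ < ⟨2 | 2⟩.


Σ has 9 primitive collections:

  • {0,3}:  v_{0} + v_{3} = 0  so sig = ⟨2 | 0⟩
  • {1,5}:  v_{1} + v_{5} = 0  so sig = ⟨2 | 0⟩
  • {2,4}:  v_{2} + v_{4} = 0  so sig = ⟨2 | 0⟩
  • {0,2}:  v_{0} + v_{2} = v_{1}  so sig = ⟨2 | 1⟩
  • {0,5}:  v_{0} + v_{5} = v_{4}  so sig = ⟨2 | 1⟩
  • {1,3}:  v_{1} + v_{3} = v_{2}  so sig = ⟨2 | 1⟩
  • {1,4}:  v_{1} + v_{4} = v_{0}  so sig = ⟨2 | 1⟩
  • {2,5}:  v_{2} + v_{5} = v_{3}  so sig = ⟨2 | 1⟩
  • {3,4}:  v_{3} + v_{4} = v_{5}  so sig = ⟨2 | 1⟩

Sorted signature multiset PRS(X):
    ⟨2 | 0⟩
    ⟨2 | 0⟩
    ⟨2 | 0⟩
    ⟨2 | 1⟩
    ⟨2 | 1⟩
    ⟨2 | 1⟩
    ⟨2 | 1⟩
    ⟨2 | 1⟩
    ⟨2 | 1⟩


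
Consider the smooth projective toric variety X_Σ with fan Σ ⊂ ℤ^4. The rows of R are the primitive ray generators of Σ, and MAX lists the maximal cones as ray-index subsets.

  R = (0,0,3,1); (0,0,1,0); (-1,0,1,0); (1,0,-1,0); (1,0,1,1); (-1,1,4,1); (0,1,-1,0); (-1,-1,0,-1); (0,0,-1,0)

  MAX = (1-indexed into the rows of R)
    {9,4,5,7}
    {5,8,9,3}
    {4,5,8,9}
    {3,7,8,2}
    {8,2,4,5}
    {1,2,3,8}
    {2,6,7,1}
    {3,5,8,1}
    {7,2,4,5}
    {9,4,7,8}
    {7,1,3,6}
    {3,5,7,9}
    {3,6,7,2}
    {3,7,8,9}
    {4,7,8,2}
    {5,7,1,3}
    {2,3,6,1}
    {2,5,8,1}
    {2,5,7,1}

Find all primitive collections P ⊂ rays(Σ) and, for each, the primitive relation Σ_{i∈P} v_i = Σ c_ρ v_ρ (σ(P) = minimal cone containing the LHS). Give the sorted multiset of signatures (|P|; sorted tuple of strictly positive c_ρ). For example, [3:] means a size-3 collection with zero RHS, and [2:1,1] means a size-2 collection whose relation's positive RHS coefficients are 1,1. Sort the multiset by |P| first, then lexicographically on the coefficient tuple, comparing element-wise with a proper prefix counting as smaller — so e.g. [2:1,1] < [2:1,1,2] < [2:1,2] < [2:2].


Δ(Σ) — 9 vertices, 12 min non-faces:

  P = {2,9}:  v_{2} + v_{9} = 0  →  sig = [2:]
  P = {3,4}:  v_{3} + v_{4} = 0  →  sig = [2:]
  P = {1,4}:  v_{1} + v_{4} = v_{2} + v_{5}  →  sig = [2:1,1]
  P = {1,9}:  v_{1} + v_{9} = v_{3} + v_{5}  →  sig = [2:1,1]
  P = {4,6}:  v_{4} + v_{6} = v_{1} + v_{2} + v_{7}  →  sig = [2:1,1,1]
  P = {6,9}:  v_{6} + v_{9} = v_{1} + v_{3} + v_{7}  →  sig = [2:1,1,1]
  P = {5,6}:  v_{5} + v_{6} = 2·v_{1} + v_{7}  →  sig = [2:1,2]
  P = {6,8}:  v_{6} + v_{8} = 2·v_{2} + 2·v_{3}  →  sig = [2:2,2]
  P = {5,7,8}:  v_{5} + v_{7} + v_{8} = 0  →  sig = [3:]
  P = {2,3,5}:  v_{2} + v_{3} + v_{5} = v_{1}  →  sig = [3:1]
  P = {1,7,8}:  v_{1} + v_{7} + v_{8} = v_{2} + v_{3}  →  sig = [3:1,1]
  P = {1,2,3,7}:  v_{1} + v_{2} + v_{3} + v_{7} = v_{6}  →  sig = [4:1]

Hence PRS(X_Σ) =
    [2:]
    [2:]
    [2:1,1]
    [2:1,1]
    [2:1,1,1]
    [2:1,1,1]
    [2:1,2]
    [2:2,2]
    [3:]
    [3:1]
    [3:1,1]
    [4:1]


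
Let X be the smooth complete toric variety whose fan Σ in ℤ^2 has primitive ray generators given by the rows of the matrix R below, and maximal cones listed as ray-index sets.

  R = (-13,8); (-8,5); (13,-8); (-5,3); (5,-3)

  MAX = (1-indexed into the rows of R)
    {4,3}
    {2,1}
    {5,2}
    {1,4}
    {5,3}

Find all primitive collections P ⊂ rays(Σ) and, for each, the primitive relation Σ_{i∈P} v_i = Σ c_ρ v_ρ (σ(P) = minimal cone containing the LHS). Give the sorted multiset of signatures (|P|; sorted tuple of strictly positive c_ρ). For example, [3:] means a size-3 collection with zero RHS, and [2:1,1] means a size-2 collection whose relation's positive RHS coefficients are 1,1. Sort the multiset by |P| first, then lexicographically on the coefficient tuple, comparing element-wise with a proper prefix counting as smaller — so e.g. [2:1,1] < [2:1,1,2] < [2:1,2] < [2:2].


Σ has 5 primitive collections:

  {1,3}:  v_{1} + v_{3} = 0  so sig = [2:]
  {4,5}:  v_{4} + v_{5} = 0  so sig = [2:]
  {1,5}:  v_{1} + v_{5} = v_{2}  so sig = [2:1]
  {2,3}:  v_{2} + v_{3} = v_{5}  so sig = [2:1]
  {2,4}:  v_{2} + v_{4} = v_{1}  so sig = [2:1]

Signatures (|P|; sorted positive RHS coefficients), sorted:
    [2:]
    [2:]
    [2:1]
    [2:1]
    [2:1]


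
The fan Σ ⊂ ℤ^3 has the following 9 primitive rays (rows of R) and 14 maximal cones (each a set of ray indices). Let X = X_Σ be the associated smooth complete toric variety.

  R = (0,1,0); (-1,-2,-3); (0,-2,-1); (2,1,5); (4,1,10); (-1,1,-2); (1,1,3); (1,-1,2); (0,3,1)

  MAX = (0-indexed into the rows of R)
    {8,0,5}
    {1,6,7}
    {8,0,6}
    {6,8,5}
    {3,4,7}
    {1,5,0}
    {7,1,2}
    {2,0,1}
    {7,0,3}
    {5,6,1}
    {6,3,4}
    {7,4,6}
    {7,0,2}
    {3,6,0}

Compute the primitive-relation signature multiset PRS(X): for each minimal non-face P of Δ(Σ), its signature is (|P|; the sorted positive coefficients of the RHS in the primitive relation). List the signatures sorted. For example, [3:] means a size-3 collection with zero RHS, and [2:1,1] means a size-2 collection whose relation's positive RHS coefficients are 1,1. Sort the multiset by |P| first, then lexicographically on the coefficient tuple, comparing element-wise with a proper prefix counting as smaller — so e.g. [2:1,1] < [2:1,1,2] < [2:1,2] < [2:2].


Σ has 20 primitive collections:

  P={5,7}:  v_{5} + v_{7} = 0  so sig = [2:]
  P={1,3}:  v_{1} + v_{3} = v_{7}  so sig = [2:1]
  P={1,8}:  v_{1} + v_{8} = v_{5}  so sig = [2:1]
  P={2,6}:  v_{2} + v_{6} = v_{7}  so sig = [2:1]
  P={2,8}:  v_{2} + v_{8} = v_{0}  so sig = [2:1]
  P={2,5}:  v_{2} + v_{5} = v_{0} + v_{1}  so sig = [2:1,1]
  P={3,5}:  v_{3} + v_{5} = v_{0} + v_{6}  so sig = [2:1,1]
  P={4,5}:  v_{4} + v_{5} = v_{3} + v_{6}  so sig = [2:1,1]
  P={7,8}:  v_{7} + v_{8} = v_{0} + v_{6}  so sig = [2:1,1]
  P={4,8}:  v_{4} + v_{8} = v_{0} + v_{3} + 2·v_{6}  so sig = [2:1,1,2]
  P={1,4}:  v_{1} + v_{4} = v_{6} + 2·v_{7}  so sig = [2:1,2]
  P={2,3}:  v_{2} + v_{3} = v_{0} + 2·v_{7}  so sig = [2:1,2]
  P={2,4}:  v_{2} + v_{4} = v_{3} + 2·v_{7}  so sig = [2:1,2]
  P={0,4}:  v_{0} + v_{4} = 2·v_{3}  so sig = [2:2]
  P={3,8}:  v_{3} + v_{8} = 2·v_{0} + 2·v_{6}  so sig = [2:2,2]
  P={0,1,6}:  v_{0} + v_{1} + v_{6} = 0  so sig = [3:]
  P={0,1,7}:  v_{0} + v_{1} + v_{7} = v_{2}  so sig = [3:1]
  P={0,5,6}:  v_{0} + v_{5} + v_{6} = v_{8}  so sig = [3:1]
  P={0,6,7}:  v_{0} + v_{6} + v_{7} = v_{3}  so sig = [3:1]
  P={3,6,7}:  v_{3} + v_{6} + v_{7} = v_{4}  so sig = [3:1]

Signatures (|P|; sorted positive RHS coefficients), sorted:
    [2:]
    [2:1]
    [2:1]
    [2:1]
    [2:1]
    [2:1,1]
    [2:1,1]
    [2:1,1]
    [2:1,1]
    [2:1,1,2]
    [2:1,2]
    [2:1,2]
    [2:1,2]
    [2:2]
    [2:2,2]
    [3:]
    [3:1]
    [3:1]
    [3:1]
    [3:1]


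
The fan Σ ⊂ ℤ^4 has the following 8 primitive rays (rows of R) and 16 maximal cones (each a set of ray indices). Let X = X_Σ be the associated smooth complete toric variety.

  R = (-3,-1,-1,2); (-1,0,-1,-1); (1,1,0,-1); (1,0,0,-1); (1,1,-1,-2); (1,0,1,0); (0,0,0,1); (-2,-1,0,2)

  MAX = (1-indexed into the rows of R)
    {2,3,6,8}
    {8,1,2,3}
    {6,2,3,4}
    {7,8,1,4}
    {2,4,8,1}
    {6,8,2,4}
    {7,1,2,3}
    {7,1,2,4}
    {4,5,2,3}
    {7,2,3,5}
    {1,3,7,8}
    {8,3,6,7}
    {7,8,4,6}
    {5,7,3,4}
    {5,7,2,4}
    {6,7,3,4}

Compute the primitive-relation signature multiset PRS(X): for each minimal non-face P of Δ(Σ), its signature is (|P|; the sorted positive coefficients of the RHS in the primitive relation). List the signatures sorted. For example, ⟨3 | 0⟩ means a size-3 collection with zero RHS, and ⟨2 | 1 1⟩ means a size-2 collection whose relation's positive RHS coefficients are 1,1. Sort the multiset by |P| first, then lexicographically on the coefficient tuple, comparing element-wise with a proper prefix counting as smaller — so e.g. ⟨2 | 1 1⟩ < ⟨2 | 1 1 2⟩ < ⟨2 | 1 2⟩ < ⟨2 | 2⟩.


Primitive collections (9):

  • {1,6}:  v_{1} + v_{6} = v_{8} — sig = ⟨2 | 1⟩
  • {5,6}:  v_{5} + v_{6} = v_{3} + v_{4} — sig = ⟨2 | 1 1⟩
  • {5,8}:  v_{5} + v_{8} = v_{2} + v_{7} — sig = ⟨2 | 1 1⟩
  • {1,5}:  v_{1} + v_{5} = 2·v_{2} + 2·v_{7} — sig = ⟨2 | 2 2⟩
  • {2,6,7}:  v_{2} + v_{6} + v_{7} = 0 — sig = ⟨3 | 0⟩
  • {3,4,8}:  v_{3} + v_{4} + v_{8} = 0 — sig = ⟨3 | 0⟩
  • {2,7,8}:  v_{2} + v_{7} + v_{8} = v_{1} — sig = ⟨3 | 1⟩
  • {1,3,4}:  v_{1} + v_{3} + v_{4} = v_{2} + v_{7} — sig = ⟨3 | 1 1⟩
  • {2,3,4,7}:  v_{2} + v_{3} + v_{4} + v_{7} = v_{5} — sig = ⟨4 | 1⟩

Hence PRS(X_Σ) =
[⟨2 | 1⟩, ⟨2 | 1 1⟩, ⟨2 | 1 1⟩, ⟨2 | 2 2⟩, ⟨3 | 0⟩, ⟨3 | 0⟩, ⟨3 | 1⟩, ⟨3 | 1 1⟩, ⟨4 | 1⟩]


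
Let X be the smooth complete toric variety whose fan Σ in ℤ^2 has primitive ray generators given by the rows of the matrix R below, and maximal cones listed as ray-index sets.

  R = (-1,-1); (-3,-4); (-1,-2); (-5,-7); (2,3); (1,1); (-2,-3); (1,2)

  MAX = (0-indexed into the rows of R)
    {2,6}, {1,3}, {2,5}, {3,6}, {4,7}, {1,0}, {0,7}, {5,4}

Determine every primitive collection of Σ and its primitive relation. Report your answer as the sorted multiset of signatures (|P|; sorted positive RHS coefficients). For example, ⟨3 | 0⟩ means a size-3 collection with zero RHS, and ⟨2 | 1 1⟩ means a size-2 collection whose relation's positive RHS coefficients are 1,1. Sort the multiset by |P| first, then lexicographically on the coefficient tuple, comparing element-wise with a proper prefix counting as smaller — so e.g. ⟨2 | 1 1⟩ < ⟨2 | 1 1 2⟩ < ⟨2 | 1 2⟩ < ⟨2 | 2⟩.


Minimal non-faces — 20 found among 8 rays, 8 max cones:

  {0,5}:  v_{0} + v_{5} = 0  so sig = ⟨2 | 0⟩
  {2,7}:  v_{2} + v_{7} = 0  so sig = ⟨2 | 0⟩
  {4,6}:  v_{4} + v_{6} = 0  so sig = ⟨2 | 0⟩
  {0,2}:  v_{0} + v_{2} = v_{6}  so sig = ⟨2 | 1⟩
  {0,4}:  v_{0} + v_{4} = v_{7}  so sig = ⟨2 | 1⟩
  {0,6}:  v_{0} + v_{6} = v_{1}  so sig = ⟨2 | 1⟩
  {1,4}:  v_{1} + v_{4} = v_{0}  so sig = ⟨2 | 1⟩
  {1,5}:  v_{1} + v_{5} = v_{6}  so sig = ⟨2 | 1⟩
  {1,6}:  v_{1} + v_{6} = v_{3}  so sig = ⟨2 | 1⟩
  {2,4}:  v_{2} + v_{4} = v_{5}  so sig = ⟨2 | 1⟩
  {3,4}:  v_{3} + v_{4} = v_{1}  so sig = ⟨2 | 1⟩
  {5,6}:  v_{5} + v_{6} = v_{2}  so sig = ⟨2 | 1⟩
  {5,7}:  v_{5} + v_{7} = v_{4}  so sig = ⟨2 | 1⟩
  {6,7}:  v_{6} + v_{7} = v_{0}  so sig = ⟨2 | 1⟩
  {3,7}:  v_{3} + v_{7} = v_{0} + v_{1}  so sig = ⟨2 | 1 1⟩
  {0,3}:  v_{0} + v_{3} = 2·v_{1}  so sig = ⟨2 | 2⟩
  {1,2}:  v_{1} + v_{2} = 2·v_{6}  so sig = ⟨2 | 2⟩
  {1,7}:  v_{1} + v_{7} = 2·v_{0}  so sig = ⟨2 | 2⟩
  {3,5}:  v_{3} + v_{5} = 2·v_{6}  so sig = ⟨2 | 2⟩
  {2,3}:  v_{2} + v_{3} = 3·v_{6}  so sig = ⟨2 | 3⟩

so the primitive-relation signature multiset is
[⟨2 | 0⟩, ⟨2 | 0⟩, ⟨2 | 0⟩, ⟨2 | 1⟩, ⟨2 | 1⟩, ⟨2 | 1⟩, ⟨2 | 1⟩, ⟨2 | 1⟩, ⟨2 | 1⟩, ⟨2 | 1⟩, ⟨2 | 1⟩, ⟨2 | 1⟩, ⟨2 | 1⟩, ⟨2 | 1⟩, ⟨2 | 1 1⟩, ⟨2 | 2⟩, ⟨2 | 2⟩, ⟨2 | 2⟩, ⟨2 | 2⟩, ⟨2 | 3⟩]


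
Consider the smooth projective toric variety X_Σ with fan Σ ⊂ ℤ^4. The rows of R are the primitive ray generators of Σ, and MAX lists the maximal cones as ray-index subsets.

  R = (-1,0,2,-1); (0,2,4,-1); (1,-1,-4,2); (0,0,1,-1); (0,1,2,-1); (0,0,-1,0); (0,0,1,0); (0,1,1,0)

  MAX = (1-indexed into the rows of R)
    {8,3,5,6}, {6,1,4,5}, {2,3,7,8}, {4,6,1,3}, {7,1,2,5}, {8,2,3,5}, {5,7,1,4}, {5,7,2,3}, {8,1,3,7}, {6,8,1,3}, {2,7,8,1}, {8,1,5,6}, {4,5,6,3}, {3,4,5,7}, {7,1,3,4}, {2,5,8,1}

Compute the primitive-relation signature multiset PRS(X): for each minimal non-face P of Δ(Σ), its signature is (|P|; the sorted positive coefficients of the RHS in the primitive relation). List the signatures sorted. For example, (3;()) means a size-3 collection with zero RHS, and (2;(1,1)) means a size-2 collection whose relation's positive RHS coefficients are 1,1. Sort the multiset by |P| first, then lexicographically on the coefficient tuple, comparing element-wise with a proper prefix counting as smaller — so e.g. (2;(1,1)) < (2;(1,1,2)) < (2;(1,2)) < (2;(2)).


7 minimal non-faces of Δ(Σ) (on 8 rays):

  • {6,7}:  v_{6} + v_{7} = 0 ; sig = (2;())
  • {4,8}:  v_{4} + v_{8} = v_{5} ; sig = (2;(1))
  • {2,6}:  v_{2} + v_{6} = v_{5} + v_{8} ; sig = (2;(1,1))
  • {2,4}:  v_{2} + v_{4} = 2·v_{5} + v_{7} ; sig = (2;(1,2))
  • {1,3,5}:  v_{1} + v_{3} + v_{5} = 0 ; sig = (3;())
  • {5,7,8}:  v_{5} + v_{7} + v_{8} = v_{2} ; sig = (3;(1))
  • {1,2,3}:  v_{1} + v_{2} + v_{3} = v_{7} + v_{8} ; sig = (3;(1,1))

Sorted signature multiset PRS(X):
{ (2;()),  (2;(1)),  (2;(1,1)),  (2;(1,2)),  (3;()),  (3;(1)),  (3;(1,1)) }


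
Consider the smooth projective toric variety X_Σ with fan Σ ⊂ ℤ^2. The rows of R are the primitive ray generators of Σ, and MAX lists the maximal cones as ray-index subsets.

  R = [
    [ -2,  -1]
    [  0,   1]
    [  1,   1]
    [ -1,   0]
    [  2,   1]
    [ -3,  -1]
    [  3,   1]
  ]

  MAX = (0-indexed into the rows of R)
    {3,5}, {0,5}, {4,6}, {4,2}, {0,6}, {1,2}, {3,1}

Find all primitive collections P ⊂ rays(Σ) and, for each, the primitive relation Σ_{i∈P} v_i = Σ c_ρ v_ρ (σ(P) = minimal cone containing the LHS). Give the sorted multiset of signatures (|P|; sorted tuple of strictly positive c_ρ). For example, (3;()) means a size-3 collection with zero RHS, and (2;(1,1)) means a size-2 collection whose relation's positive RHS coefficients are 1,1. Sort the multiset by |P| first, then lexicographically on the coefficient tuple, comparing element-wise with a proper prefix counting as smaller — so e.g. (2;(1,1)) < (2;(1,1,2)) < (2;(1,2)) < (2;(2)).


Minimal non-faces — 14 found among 7 rays, 7 max cones:

  P={0,4}:  v_{0} + v_{4} = 0 — sig = (2;())
  P={5,6}:  v_{5} + v_{6} = 0 — sig = (2;())
  P={0,2}:  v_{0} + v_{2} = v_{3} — sig = (2;(1))
  P={0,3}:  v_{0} + v_{3} = v_{5} — sig = (2;(1))
  P={2,3}:  v_{2} + v_{3} = v_{1} — sig = (2;(1))
  P={3,4}:  v_{3} + v_{4} = v_{2} — sig = (2;(1))
  P={3,6}:  v_{3} + v_{6} = v_{4} — sig = (2;(1))
  P={4,5}:  v_{4} + v_{5} = v_{3} — sig = (2;(1))
  P={1,6}:  v_{1} + v_{6} = v_{2} + v_{4} — sig = (2;(1,1))
  P={0,1}:  v_{0} + v_{1} = 2·v_{3} — sig = (2;(2))
  P={1,4}:  v_{1} + v_{4} = 2·v_{2} — sig = (2;(2))
  P={2,5}:  v_{2} + v_{5} = 2·v_{3} — sig = (2;(2))
  P={2,6}:  v_{2} + v_{6} = 2·v_{4} — sig = (2;(2))
  P={1,5}:  v_{1} + v_{5} = 3·v_{3} — sig = (2;(3))

Signatures (|P|; sorted positive RHS coefficients), sorted:
[(2;()), (2;()), (2;(1)), (2;(1)), (2;(1)), (2;(1)), (2;(1)), (2;(1)), (2;(1,1)), (2;(2)), (2;(2)), (2;(2)), (2;(2)), (2;(3))]


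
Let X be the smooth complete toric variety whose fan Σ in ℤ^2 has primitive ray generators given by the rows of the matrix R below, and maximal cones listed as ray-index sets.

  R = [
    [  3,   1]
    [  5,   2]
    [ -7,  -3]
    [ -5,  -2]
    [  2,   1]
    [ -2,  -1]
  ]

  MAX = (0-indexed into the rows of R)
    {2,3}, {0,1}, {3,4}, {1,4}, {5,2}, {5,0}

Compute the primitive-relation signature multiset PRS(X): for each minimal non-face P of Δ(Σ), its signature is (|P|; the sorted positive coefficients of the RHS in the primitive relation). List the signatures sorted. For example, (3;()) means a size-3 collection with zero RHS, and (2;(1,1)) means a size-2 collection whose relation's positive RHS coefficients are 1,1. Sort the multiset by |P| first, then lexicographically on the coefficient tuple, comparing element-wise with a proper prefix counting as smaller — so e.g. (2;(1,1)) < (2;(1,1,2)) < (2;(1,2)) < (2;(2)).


9 collections generate NE(X_Σ); each relation:

  {1,3}:  v_{1} + v_{3} = 0  ⟹  sig = (2;())
  {4,5}:  v_{4} + v_{5} = 0  ⟹  sig = (2;())
  {0,3}:  v_{0} + v_{3} = v_{5}  ⟹  sig = (2;(1))
  {0,4}:  v_{0} + v_{4} = v_{1}  ⟹  sig = (2;(1))
  {1,2}:  v_{1} + v_{2} = v_{5}  ⟹  sig = (2;(1))
  {1,5}:  v_{1} + v_{5} = v_{0}  ⟹  sig = (2;(1))
  {2,4}:  v_{2} + v_{4} = v_{3}  ⟹  sig = (2;(1))
  {3,5}:  v_{3} + v_{5} = v_{2}  ⟹  sig = (2;(1))
  {0,2}:  v_{0} + v_{2} = 2·v_{5}  ⟹  sig = (2;(2))

Hence PRS(X_Σ) =
{ (2;()) ×2,  (2;(1)) ×6,  (2;(2)) }


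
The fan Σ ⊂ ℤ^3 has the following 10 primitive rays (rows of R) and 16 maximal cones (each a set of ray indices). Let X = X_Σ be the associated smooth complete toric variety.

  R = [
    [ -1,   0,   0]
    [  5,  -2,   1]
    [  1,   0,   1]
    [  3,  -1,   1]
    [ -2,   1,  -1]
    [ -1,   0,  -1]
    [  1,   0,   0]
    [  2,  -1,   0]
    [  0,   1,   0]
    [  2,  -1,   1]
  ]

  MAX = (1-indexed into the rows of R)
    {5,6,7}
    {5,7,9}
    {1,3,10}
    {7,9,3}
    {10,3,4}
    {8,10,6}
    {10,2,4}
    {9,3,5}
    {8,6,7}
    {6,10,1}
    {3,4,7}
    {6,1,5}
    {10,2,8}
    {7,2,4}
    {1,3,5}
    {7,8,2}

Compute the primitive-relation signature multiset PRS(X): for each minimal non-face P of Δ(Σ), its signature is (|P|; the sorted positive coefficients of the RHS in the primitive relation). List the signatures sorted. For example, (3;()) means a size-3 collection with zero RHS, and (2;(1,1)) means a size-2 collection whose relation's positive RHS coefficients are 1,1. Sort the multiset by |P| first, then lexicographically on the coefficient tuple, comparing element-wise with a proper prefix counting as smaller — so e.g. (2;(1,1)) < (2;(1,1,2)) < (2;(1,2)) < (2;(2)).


The 22 primitive collections of Σ (r=10, n=3):

  P={1,7}:  v_{1} + v_{7} = 0  ⇒ sig = (2;())
  P={3,6}:  v_{3} + v_{6} = 0  ⇒ sig = (2;())
  P={5,10}:  v_{5} + v_{10} = 0  ⇒ sig = (2;())
  P={1,4}:  v_{1} + v_{4} = v_{10}  ⇒ sig = (2;(1))
  P={3,8}:  v_{3} + v_{8} = v_{4}  ⇒ sig = (2;(1))
  P={4,5}:  v_{4} + v_{5} = v_{7}  ⇒ sig = (2;(1))
  P={4,6}:  v_{4} + v_{6} = v_{8}  ⇒ sig = (2;(1))
  P={4,8}:  v_{4} + v_{8} = v_{2}  ⇒ sig = (2;(1))
  P={7,10}:  v_{7} + v_{10} = v_{4}  ⇒ sig = (2;(1))
  P={1,2}:  v_{1} + v_{2} = v_{8} + v_{10}  ⇒ sig = (2;(1,1))
  P={1,8}:  v_{1} + v_{8} = v_{6} + v_{10}  ⇒ sig = (2;(1,1))
  P={1,9}:  v_{1} + v_{9} = v_{3} + v_{5}  ⇒ sig = (2;(1,1))
  P={2,5}:  v_{2} + v_{5} = v_{7} + v_{8}  ⇒ sig = (2;(1,1))
  P={5,8}:  v_{5} + v_{8} = v_{6} + v_{7}  ⇒ sig = (2;(1,1))
  P={6,9}:  v_{6} + v_{9} = v_{5} + v_{7}  ⇒ sig = (2;(1,1))
  P={9,10}:  v_{9} + v_{10} = v_{3} + v_{7}  ⇒ sig = (2;(1,1))
  P={2,9}:  v_{2} + v_{9} = v_{4} + 2·v_{7}  ⇒ sig = (2;(1,2))
  P={4,9}:  v_{4} + v_{9} = v_{3} + 2·v_{7}  ⇒ sig = (2;(1,2))
  P={2,3}:  v_{2} + v_{3} = 2·v_{4}  ⇒ sig = (2;(2))
  P={2,6}:  v_{2} + v_{6} = 2·v_{8}  ⇒ sig = (2;(2))
  P={8,9}:  v_{8} + v_{9} = 2·v_{7}  ⇒ sig = (2;(2))
  P={3,5,7}:  v_{3} + v_{5} + v_{7} = v_{9}  ⇒ sig = (3;(1))

so the primitive-relation signature multiset is
[(2;()), (2;()), (2;()), (2;(1)), (2;(1)), (2;(1)), (2;(1)), (2;(1)), (2;(1)), (2;(1,1)), (2;(1,1)), (2;(1,1)), (2;(1,1)), (2;(1,1)), (2;(1,1)), (2;(1,1)), (2;(1,2)), (2;(1,2)), (2;(2)), (2;(2)), (2;(2)), (3;(1))]


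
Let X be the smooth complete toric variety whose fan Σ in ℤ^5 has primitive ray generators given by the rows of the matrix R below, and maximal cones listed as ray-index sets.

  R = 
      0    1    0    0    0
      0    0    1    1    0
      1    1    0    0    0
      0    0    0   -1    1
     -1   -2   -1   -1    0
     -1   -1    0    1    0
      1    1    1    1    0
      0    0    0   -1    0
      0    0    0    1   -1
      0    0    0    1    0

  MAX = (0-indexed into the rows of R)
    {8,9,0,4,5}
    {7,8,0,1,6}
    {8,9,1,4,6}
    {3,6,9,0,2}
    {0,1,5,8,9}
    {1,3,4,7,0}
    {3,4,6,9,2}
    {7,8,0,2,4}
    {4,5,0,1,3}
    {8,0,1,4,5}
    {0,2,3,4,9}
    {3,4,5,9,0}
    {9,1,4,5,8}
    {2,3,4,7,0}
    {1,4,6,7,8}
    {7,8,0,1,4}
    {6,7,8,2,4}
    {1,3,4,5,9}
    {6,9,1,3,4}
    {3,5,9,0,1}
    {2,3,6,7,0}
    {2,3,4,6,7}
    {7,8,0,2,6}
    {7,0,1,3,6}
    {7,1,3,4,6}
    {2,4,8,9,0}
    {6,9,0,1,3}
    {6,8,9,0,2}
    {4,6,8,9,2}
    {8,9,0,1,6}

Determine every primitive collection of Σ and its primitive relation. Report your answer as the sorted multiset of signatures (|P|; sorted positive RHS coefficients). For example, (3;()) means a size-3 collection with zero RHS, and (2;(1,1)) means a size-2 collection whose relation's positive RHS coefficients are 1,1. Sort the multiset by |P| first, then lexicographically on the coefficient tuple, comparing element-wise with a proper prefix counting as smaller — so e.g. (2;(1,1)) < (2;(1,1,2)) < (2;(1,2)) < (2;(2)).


8 collections generate NE(X_Σ); each relation:

  {3,8}:  v_{3} + v_{8} = 0 — sig = (2;())
  {7,9}:  v_{7} + v_{9} = 0 — sig = (2;())
  {1,2}:  v_{1} + v_{2} = v_{6} — sig = (2;(1))
  {2,5}:  v_{2} + v_{5} = v_{9} — sig = (2;(1))
  {5,6}:  v_{5} + v_{6} = v_{1} + v_{9} — sig = (2;(1,1))
  {5,7}:  v_{5} + v_{7} = v_{0} + v_{1} + v_{4} — sig = (2;(1,1,1))
  {0,4,6}:  v_{0} + v_{4} + v_{6} = 0 — sig = (3;())
  {0,1,4,9}:  v_{0} + v_{1} + v_{4} + v_{9} = v_{5} — sig = (4;(1))

Signatures (|P|; sorted positive RHS coefficients), sorted:
    |P|=2: 6 collections, coeffs (), (), (1), (1), (1,1), (1,1,1)
    |P|=3: 1 collection, coeffs ()
    |P|=4: 1 collection, coeffs (1)


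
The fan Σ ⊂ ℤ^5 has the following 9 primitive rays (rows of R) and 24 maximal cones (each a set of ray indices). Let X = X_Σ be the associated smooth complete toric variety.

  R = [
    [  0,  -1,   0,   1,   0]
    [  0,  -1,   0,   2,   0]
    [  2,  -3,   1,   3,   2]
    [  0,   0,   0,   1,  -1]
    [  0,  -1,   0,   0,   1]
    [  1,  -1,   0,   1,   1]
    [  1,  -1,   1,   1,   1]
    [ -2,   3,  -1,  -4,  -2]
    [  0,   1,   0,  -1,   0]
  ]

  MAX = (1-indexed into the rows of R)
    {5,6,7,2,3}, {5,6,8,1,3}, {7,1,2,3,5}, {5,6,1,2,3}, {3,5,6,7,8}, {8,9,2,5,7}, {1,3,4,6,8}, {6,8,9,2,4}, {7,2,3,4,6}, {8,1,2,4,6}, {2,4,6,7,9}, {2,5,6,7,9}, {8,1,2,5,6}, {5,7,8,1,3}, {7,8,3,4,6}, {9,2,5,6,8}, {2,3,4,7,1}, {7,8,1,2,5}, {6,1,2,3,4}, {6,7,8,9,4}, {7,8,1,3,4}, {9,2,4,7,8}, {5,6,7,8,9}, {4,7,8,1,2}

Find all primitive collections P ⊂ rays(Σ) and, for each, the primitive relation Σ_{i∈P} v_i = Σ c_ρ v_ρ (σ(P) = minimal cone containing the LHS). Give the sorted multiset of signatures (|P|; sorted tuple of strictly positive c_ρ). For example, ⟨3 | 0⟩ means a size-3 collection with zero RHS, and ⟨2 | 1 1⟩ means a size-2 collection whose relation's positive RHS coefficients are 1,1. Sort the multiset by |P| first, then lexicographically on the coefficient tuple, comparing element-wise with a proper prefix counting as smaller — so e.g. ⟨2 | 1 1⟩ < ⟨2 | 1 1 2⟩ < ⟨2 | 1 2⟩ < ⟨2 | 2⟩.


Primitive collections (6):

  {1,9}:  v_{1} + v_{9} = 0 ; sig = ⟨2 | 0⟩
  {4,5}:  v_{4} + v_{5} = v_{1} ; sig = ⟨2 | 1⟩
  {3,9}:  v_{3} + v_{9} = v_{6} + v_{7} ; sig = ⟨2 | 1 1⟩
  {1,6,7}:  v_{1} + v_{6} + v_{7} = v_{3} ; sig = ⟨3 | 1⟩
  {2,3,8}:  v_{2} + v_{3} + v_{8} = v_{1} ; sig = ⟨3 | 1⟩
  {2,6,7,8}:  v_{2} + v_{6} + v_{7} + v_{8} = 0 ; sig = ⟨4 | 0⟩

Signatures (|P|; sorted positive RHS coefficients), sorted:
{ ⟨2 | 0⟩,  ⟨2 | 1⟩,  ⟨2 | 1 1⟩,  ⟨3 | 1⟩ ×2,  ⟨4 | 0⟩ }
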